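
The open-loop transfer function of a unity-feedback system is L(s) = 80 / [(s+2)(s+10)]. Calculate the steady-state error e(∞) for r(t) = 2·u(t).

L(s) has no factors of s in the denominator, so the system is type 0.
K_p = lim_{s→0} L(s) = 80 / (2·10) = 4.
e_ss = 2/(1 + K_p) = 2/5 = 0.4.

0.4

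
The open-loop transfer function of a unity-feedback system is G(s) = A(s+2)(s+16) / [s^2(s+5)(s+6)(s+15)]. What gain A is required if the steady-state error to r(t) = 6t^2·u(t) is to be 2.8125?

60

The open loop has two poles at the origin → type 2 system.
K_a = lim_{s→0} s^2·G(s) = A·2·16 / (5·6·15) = (16/225)·A.
e_ss = 12/K_a = 2.8125 ⇒ K_a = 64/15 ⇒ A = (64/15)/(16/225) = 60.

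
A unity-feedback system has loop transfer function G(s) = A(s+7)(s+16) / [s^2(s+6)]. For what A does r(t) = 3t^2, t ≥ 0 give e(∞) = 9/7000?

250

System type = 2 (two poles at s=0).
K_a = lim_{s→0} s^2·G(s) = A·7·16 / (6) = (56/3)·A.
e_ss = 6/K_a = 9/7000 ⇒ K_a = 14000/3 ⇒ A = (14000/3)/(56/3) = 250.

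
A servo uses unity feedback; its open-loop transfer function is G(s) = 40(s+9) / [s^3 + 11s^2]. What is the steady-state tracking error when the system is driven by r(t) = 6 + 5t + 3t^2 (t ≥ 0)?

11/60

Factoring s^2 from the denominator leaves a polynomial with constant term 11, so the system is type 2. Taking each input component in turn:
  • 6: tracked with zero error.
  • 5t: tracked with zero error.
  • 3t^2: e_ss = 6/K_a with K_a=360/11 → 11/60.
Total e_ss = 11/60.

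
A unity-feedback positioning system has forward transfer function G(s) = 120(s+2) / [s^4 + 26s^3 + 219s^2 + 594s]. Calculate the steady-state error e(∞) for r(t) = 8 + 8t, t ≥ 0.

Factoring s from the denominator leaves a polynomial with constant term 594, so the system is type 1. Treating each term separately:
  • 8: tracked with zero error.
  • 8t: e_ss = 8/K_v with K_v=40/99 → 19.8.
Total e_ss = 19.8.

19.8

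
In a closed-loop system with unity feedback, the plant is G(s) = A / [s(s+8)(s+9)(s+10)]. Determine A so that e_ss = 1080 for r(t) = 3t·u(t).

2

The open loop has one pole at the origin → type 1 system.
K_v = lim_{s→0} s·G(s) = A / (8·9·10) = (1/720)·A.
e_ss = 3/K_v = 1080 ⇒ K_v = 1/360 ⇒ A = (1/360)/(1/720) = 2.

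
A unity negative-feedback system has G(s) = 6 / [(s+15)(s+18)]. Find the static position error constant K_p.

1/45

G(s) has no factors of s in the denominator, so the system is type 0.
K_p = lim_{s→0} G(s) = 6 / (15·18) = 1/45.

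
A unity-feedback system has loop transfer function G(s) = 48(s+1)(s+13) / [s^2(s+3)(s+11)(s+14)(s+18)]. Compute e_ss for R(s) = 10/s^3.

G(s) has two factors of s in the denominator, so the system is type 2.
K_a = lim_{s→0} s^2·G(s) = 48·1·13 / (3·11·14·18) = 52/693.
r(t) = 5t^2 gives R(s) = 10/s^3.
e_ss = 10/K_a = 10/(52/693) = 3465/26.

3465/26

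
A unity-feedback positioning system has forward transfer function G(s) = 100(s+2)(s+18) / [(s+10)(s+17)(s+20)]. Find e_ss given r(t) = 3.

51/35

G(s) has no factors of s in the denominator, so the system is type 0.
K_p = lim_{s→0} G(s) = 100·2·18 / (10·17·20) = 18/17.
e_ss = 3/(1 + K_p) = 3/(35/17) = 51/35.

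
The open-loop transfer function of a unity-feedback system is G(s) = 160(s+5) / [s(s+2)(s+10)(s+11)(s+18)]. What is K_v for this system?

20/99

G(s) has one factor of s in the denominator, so the system is type 1.
K_v = lim_{s→0} s·G(s) = 160·5 / (2·10·11·18) = 20/99.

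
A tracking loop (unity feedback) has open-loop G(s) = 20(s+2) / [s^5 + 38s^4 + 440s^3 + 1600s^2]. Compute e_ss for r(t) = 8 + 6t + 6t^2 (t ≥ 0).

The denominator has no term below 1600s^2 — 2 poles at s=0, type 2. Taking each input component in turn:
  • 8: tracked with zero error.
  • 6t: tracked with zero error.
  • 6t^2: e_ss = 12/K_a with K_a=0.025 → 480.
Total e_ss = 480.

480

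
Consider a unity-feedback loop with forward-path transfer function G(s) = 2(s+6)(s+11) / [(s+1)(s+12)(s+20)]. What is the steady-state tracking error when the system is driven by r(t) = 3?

60/31

No free integrators in G(s): this is a type 0 system.
K_p = lim_{s→0} G(s) = 2·6·11 / (1·12·20) = 0.55.
e_ss = 3/(1 + K_p) = 3/1.55 = 60/31.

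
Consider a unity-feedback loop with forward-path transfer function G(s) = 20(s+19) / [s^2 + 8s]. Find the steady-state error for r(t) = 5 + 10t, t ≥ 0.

4/19

Factoring s from the denominator leaves a polynomial with constant term 8, so the system is type 1. Treating each term separately:
  • 5: tracked with zero error.
  • 10t: e_ss = 10/K_v with K_v=47.5 → 4/19.
Total e_ss = 4/19.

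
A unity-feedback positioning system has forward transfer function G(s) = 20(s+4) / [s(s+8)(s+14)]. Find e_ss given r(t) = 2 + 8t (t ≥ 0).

11.2

One free integrator in G(s): this is a type 1 system. Taking each input component in turn:
  • 2: tracked with zero error.
  • 8t: e_ss = 8/K_v with K_v=5/7 → 11.2.
Total e_ss = 11.2.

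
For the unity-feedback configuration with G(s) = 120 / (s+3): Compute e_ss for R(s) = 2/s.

2/41

The open loop has no poles at the origin → type 0 system.
K_p = lim_{s→0} G(s) = 120 / (3) = 40.
e_ss = 2/(1 + K_p) = 2/41.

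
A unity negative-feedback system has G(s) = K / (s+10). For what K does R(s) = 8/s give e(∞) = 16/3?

System type = 0 (no poles at s=0).
K_p = lim_{s→0} G(s) = K / (10) = 0.1·K.
e_ss = 8/(1 + K_p) = 16/3 ⇒ 1 + 0.1·K = 1.5 ⇒ K = 5.

5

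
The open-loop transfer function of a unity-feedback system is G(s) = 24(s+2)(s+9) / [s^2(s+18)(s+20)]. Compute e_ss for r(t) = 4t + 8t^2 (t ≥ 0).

G(s) has two factors of s in the denominator, so the system is type 2. Taking each input component in turn:
  • 4t: tracked with zero error.
  • 8t^2: e_ss = 16/K_a with K_a=1.2 → 40/3.
Total e_ss = 40/3.

40/3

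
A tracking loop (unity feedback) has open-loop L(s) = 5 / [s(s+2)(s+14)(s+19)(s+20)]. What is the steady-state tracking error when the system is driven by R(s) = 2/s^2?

4256

The open loop has one pole at the origin → type 1 system.
K_v = lim_{s→0} s·L(s) = 5 / (2·14·19·20) = 1/2128.
e_ss = 2/K_v = 2/(1/2128) = 4256.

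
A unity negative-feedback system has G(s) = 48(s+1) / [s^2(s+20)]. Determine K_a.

2.4

System type = 2 (two poles at s=0).
K_a = lim_{s→0} s^2·G(s) = 48·1 / (20) = 2.4.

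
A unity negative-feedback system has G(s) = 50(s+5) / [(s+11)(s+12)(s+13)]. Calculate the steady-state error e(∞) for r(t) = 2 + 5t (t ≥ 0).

infinity

No free integrators in G(s): this is a type 0 system. Taking each input component in turn:
  • 2: e_ss = 2/(1+K_p) with K_p=125/858 → 1716/983.
  • 5t: a type-0 system cannot track it, e_ss → ∞.
The unbounded component dominates.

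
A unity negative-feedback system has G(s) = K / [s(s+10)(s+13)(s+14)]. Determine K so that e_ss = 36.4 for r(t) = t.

The open loop has one pole at the origin → type 1 system.
K_v = lim_{s→0} s·G(s) = K / (10·13·14) = (1/1820)·K.
e_ss = 1/K_v = 36.4 ⇒ K_v = 5/182 ⇒ K = (5/182)/(1/1820) = 50.

50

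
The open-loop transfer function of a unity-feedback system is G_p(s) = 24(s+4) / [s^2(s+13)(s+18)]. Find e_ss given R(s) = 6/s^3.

14.625

G_p(s) has two factors of s in the denominator, so the system is type 2.
K_a = lim_{s→0} s^2·G_p(s) = 24·4 / (13·18) = 16/39.
r(t) = 3t^2 gives R(s) = 6/s^3.
e_ss = 6/K_a = 6/(16/39) = 14.625.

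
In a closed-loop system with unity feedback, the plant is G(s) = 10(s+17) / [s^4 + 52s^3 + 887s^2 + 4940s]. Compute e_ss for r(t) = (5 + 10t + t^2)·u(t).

Factoring s from the denominator leaves a polynomial with constant term 4940, so the system is type 1. By superposition:
  • 5: tracked with zero error.
  • 10t: e_ss = 10/K_v with K_v=17/494 → 4940/17.
  • t^2: a type-1 system cannot track it, e_ss → ∞.
The unbounded component dominates.

infinity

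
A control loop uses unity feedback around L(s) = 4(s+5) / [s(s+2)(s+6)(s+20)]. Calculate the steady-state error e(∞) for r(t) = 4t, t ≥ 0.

48

L(s) has one factor of s in the denominator, so the system is type 1.
K_v = lim_{s→0} s·L(s) = 4·5 / (2·6·20) = 1/12.
e_ss = 4/K_v = 4/(1/12) = 48.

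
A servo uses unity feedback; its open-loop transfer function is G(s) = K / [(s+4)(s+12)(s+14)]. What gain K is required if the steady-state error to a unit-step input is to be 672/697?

25

G(s) has no factors of s in the denominator, so the system is type 0.
K_p = lim_{s→0} G(s) = K / (4·12·14) = (1/672)·K.
e_ss = 1/(1 + K_p) = 672/697 ⇒ 1 + (1/672)·K = 697/672 ⇒ K = 25.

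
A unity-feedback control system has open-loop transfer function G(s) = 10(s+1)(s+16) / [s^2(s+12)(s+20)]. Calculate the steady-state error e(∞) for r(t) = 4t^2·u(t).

12

G(s) has two factors of s in the denominator, so the system is type 2.
K_a = lim_{s→0} s^2·G(s) = 10·1·16 / (12·20) = 2/3.
r(t) = 4t^2 gives R(s) = 8/s^3.
e_ss = 8/K_a = 8/(2/3) = 12.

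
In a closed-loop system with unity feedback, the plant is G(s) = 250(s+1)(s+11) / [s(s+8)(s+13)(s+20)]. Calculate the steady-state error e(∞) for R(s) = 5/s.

0

System type = 1 (one pole at s=0).
A type-1 system has K_p = ∞, so it tracks a step input with zero steady-state error.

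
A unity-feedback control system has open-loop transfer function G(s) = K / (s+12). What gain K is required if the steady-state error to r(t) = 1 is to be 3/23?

System type = 0 (no poles at s=0).
K_p = lim_{s→0} G(s) = K / (12) = (1/12)·K.
e_ss = 1/(1 + K_p) = 3/23 ⇒ 1 + (1/12)·K = 23/3 ⇒ K = 80.

80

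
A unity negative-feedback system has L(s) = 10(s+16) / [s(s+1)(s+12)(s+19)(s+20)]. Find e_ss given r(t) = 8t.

228

One free integrator in L(s): this is a type 1 system.
K_v = lim_{s→0} s·L(s) = 10·16 / (1·12·19·20) = 2/57.
e_ss = 8/K_v = 8/(2/57) = 228.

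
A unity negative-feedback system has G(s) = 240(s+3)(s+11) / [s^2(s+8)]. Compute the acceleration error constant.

990

The open loop has two poles at the origin → type 2 system.
K_a = lim_{s→0} s^2·G(s) = 240·3·11 / (8) = 990.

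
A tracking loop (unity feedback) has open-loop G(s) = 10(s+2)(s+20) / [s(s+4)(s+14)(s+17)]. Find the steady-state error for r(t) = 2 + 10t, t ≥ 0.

System type = 1 (one pole at s=0). Taking each input component in turn:
  • 2: tracked with zero error.
  • 10t: e_ss = 10/K_v with K_v=50/119 → 23.8.
Total e_ss = 23.8.

23.8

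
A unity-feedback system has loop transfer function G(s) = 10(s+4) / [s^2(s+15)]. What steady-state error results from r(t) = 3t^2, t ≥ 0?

2.25

Two free integrators in G(s): this is a type 2 system.
K_a = lim_{s→0} s^2·G(s) = 10·4 / (15) = 8/3.
r(t) = 3t^2 gives R(s) = 6/s^3.
e_ss = 6/K_a = 6/(8/3) = 2.25.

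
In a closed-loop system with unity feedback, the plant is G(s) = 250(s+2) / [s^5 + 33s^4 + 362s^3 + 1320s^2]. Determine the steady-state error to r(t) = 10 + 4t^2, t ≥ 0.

Lowest-order denominator term is 1320s^2, so the open loop has 2 poles at the origin → type 2 system. Treating each term separately:
  • 10: tracked with zero error.
  • 4t^2: e_ss = 8/K_a with K_a=25/66 → 21.12.
Total e_ss = 21.12.

21.12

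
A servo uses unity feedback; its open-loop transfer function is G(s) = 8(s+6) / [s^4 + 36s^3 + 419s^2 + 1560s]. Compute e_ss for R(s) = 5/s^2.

162.5

Factoring s from the denominator leaves a polynomial with constant term 1560, so the system is type 1.
K_v = lim_{s→0} s·G(s) = 8·6 / 1560 = 2/65.
e_ss = 5/K_v = 5/(2/65) = 162.5.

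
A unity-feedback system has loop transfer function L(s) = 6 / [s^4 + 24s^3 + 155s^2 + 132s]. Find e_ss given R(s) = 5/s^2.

110

The denominator has no term below 132s — 1 pole at s=0, type 1.
K_v = lim_{s→0} s·L(s) = 6 / 132 = 1/22.
e_ss = 5/K_v = 5/(1/22) = 110.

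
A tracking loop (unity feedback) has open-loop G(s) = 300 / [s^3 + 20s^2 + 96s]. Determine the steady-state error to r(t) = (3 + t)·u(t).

0.32

Lowest-order denominator term is 96s, so the open loop has 1 pole at the origin → type 1 system. Treating each term separately:
  • 3: tracked with zero error.
  • t: e_ss = 1/K_v with K_v=3.125 → 0.32.
Total e_ss = 0.32.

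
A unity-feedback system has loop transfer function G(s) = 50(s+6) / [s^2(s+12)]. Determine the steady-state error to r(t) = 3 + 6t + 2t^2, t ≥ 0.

Two free integrators in G(s): this is a type 2 system. Taking each input component in turn:
  • 3: tracked with zero error.
  • 6t: tracked with zero error.
  • 2t^2: e_ss = 4/K_a with K_a=25 → 0.16.
Total e_ss = 0.16.

0.16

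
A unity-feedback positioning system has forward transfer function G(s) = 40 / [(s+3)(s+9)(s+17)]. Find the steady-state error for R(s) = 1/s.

459/499

System type = 0 (no poles at s=0).
K_p = lim_{s→0} G(s) = 40 / (3·9·17) = 40/459.
e_ss = 1/(1 + K_p) = 1/(499/459) = 459/499.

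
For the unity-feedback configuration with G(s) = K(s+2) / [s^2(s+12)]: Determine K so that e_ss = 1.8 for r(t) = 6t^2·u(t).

The open loop has two poles at the origin → type 2 system.
K_a = lim_{s→0} s^2·G(s) = K·2 / (12) = (1/6)·K.
e_ss = 12/K_a = 1.8 ⇒ K_a = 20/3 ⇒ K = (20/3)/(1/6) = 40.

40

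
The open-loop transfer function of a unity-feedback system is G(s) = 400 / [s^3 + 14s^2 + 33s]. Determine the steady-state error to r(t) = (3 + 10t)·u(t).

0.825

The denominator has no term below 33s — 1 pole at s=0, type 1. By superposition:
  • 3: tracked with zero error.
  • 10t: e_ss = 10/K_v with K_v=400/33 → 0.825.
Total e_ss = 0.825.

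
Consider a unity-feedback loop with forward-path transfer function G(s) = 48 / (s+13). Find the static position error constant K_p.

48/13

The open loop has no poles at the origin → type 0 system.
K_p = lim_{s→0} G(s) = 48 / (13) = 48/13.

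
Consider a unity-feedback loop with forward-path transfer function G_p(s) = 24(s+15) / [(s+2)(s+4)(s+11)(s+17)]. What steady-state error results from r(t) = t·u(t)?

infinity

System type = 0 (no poles at s=0).
For a type-0 system K_v = 0, so e_ss to a ramp input is unbounded.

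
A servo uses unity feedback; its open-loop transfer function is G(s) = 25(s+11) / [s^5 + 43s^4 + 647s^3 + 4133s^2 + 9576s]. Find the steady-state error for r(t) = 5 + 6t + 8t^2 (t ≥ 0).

The denominator has no term below 9576s — 1 pole at s=0, type 1. By superposition:
  • 5: tracked with zero error.
  • 6t: e_ss = 6/K_v with K_v=275/9576 → 57456/275.
  • 8t^2: a type-1 system cannot track it, e_ss → ∞.
The unbounded component dominates.

infinity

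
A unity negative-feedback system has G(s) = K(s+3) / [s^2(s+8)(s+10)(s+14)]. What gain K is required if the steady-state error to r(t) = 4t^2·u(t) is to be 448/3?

20

The open loop has two poles at the origin → type 2 system.
K_a = lim_{s→0} s^2·G(s) = K·3 / (8·10·14) = (3/1120)·K.
e_ss = 8/K_a = 448/3 ⇒ K_a = 3/56 ⇒ K = (3/56)/(3/1120) = 20.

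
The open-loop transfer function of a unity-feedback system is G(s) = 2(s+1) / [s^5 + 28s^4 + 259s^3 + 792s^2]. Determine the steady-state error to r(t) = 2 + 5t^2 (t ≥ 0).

The denominator has no term below 792s^2 — 2 poles at s=0, type 2. By superposition:
  • 2: tracked with zero error.
  • 5t^2: e_ss = 10/K_a with K_a=1/396 → 3960.
Total e_ss = 3960.

3960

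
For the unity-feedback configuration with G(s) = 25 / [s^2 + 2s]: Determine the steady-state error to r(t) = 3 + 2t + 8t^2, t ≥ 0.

infinity

Lowest-order denominator term is 2s, so the open loop has 1 pole at the origin → type 1 system. Taking each input component in turn:
  • 3: tracked with zero error.
  • 2t: e_ss = 2/K_v with K_v=12.5 → 0.16.
  • 8t^2: a type-1 system cannot track it, e_ss → ∞.
The unbounded component dominates.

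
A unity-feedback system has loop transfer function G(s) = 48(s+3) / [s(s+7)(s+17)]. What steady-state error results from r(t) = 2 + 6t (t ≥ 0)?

System type = 1 (one pole at s=0). Taking each input component in turn:
  • 2: tracked with zero error.
  • 6t: e_ss = 6/K_v with K_v=144/119 → 119/24.
Total e_ss = 119/24.

119/24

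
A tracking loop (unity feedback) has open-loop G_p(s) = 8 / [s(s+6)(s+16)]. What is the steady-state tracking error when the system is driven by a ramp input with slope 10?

The open loop has one pole at the origin → type 1 system.
K_v = lim_{s→0} s·G_p(s) = 8 / (6·16) = 1/12.
e_ss = 10/K_v = 10/(1/12) = 120.

120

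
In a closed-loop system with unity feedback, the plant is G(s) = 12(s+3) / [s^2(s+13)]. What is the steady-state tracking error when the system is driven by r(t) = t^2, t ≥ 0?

13/18

Two free integrators in G(s): this is a type 2 system.
K_a = lim_{s→0} s^2·G(s) = 12·3 / (13) = 36/13.
r(t) = t^2 gives R(s) = 2/s^3.
e_ss = 2/K_a = 2/(36/13) = 13/18.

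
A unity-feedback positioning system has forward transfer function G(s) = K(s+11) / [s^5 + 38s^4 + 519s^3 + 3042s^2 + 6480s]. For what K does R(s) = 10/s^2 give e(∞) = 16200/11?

4

The denominator has no term below 6480s — 1 pole at s=0, type 1.
K_v = lim_{s→0} s·G(s) = K·11 / 6480 = (11/6480)·K.
e_ss = 10/K_v = 16200/11 ⇒ K_v = 11/1620 ⇒ K = (11/1620)/(11/6480) = 4.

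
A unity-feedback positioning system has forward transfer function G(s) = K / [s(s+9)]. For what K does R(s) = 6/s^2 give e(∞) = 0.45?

G(s) has one factor of s in the denominator, so the system is type 1.
K_v = lim_{s→0} s·G(s) = K / (9) = (1/9)·K.
e_ss = 6/K_v = 0.45 ⇒ K_v = 40/3 ⇒ K = (40/3)/(1/9) = 120.

120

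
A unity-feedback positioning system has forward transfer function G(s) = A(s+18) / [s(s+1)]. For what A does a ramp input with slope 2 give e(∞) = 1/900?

100

System type = 1 (one pole at s=0).
K_v = lim_{s→0} s·G(s) = A·18 / (1) = 18·A.
e_ss = 2/K_v = 1/900 ⇒ K_v = 1800 ⇒ A = 1800/18 = 100.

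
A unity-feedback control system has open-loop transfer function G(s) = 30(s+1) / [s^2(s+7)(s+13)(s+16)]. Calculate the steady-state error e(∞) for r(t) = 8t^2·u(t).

11648/15

System type = 2 (two poles at s=0).
K_a = lim_{s→0} s^2·G(s) = 30·1 / (7·13·16) = 15/728.
r(t) = 8t^2 gives R(s) = 16/s^3.
e_ss = 16/K_a = 16/(15/728) = 11648/15.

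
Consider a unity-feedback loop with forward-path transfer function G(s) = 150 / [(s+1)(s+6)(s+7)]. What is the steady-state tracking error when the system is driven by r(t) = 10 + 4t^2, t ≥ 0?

infinity

System type = 0 (no poles at s=0). Taking each input component in turn:
  • 10: e_ss = 10/(1+K_p) with K_p=25/7 → 2.1875.
  • 4t^2: a type-0 system cannot track it, e_ss → ∞.
The unbounded component dominates.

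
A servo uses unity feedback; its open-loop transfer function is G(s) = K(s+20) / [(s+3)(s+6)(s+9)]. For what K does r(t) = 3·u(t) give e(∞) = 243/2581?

250

The open loop has no poles at the origin → type 0 system.
K_p = lim_{s→0} G(s) = K·20 / (3·6·9) = (10/81)·K.
e_ss = 3/(1 + K_p) = 243/2581 ⇒ 1 + (10/81)·K = 2581/81 ⇒ K = 250.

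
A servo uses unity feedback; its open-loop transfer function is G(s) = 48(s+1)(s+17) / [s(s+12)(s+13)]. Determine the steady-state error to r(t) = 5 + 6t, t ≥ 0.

System type = 1 (one pole at s=0). Treating each term separately:
  • 5: tracked with zero error.
  • 6t: e_ss = 6/K_v with K_v=68/13 → 39/34.
Total e_ss = 39/34.

39/34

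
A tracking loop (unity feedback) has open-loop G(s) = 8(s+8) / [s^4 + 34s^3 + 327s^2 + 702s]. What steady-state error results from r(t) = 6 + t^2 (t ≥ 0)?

Lowest-order denominator term is 702s, so the open loop has 1 pole at the origin → type 1 system. By superposition:
  • 6: tracked with zero error.
  • t^2: a type-1 system cannot track it, e_ss → ∞.
The unbounded component dominates.

infinity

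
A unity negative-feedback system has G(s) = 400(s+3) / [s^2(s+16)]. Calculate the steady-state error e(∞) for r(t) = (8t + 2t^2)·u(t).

4/75

The open loop has two poles at the origin → type 2 system. Treating each term separately:
  • 8t: tracked with zero error.
  • 2t^2: e_ss = 4/K_a with K_a=75 → 4/75.
Total e_ss = 4/75.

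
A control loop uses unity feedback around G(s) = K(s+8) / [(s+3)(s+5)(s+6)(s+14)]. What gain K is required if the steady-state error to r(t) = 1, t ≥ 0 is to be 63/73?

System type = 0 (no poles at s=0).
K_p = lim_{s→0} G(s) = K·8 / (3·5·6·14) = (2/315)·K.
e_ss = 1/(1 + K_p) = 63/73 ⇒ 1 + (2/315)·K = 73/63 ⇒ K = 25.

25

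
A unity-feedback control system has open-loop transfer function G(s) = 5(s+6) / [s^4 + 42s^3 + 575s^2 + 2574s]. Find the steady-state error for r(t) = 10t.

The denominator has no term below 2574s — 1 pole at s=0, type 1.
K_v = lim_{s→0} s·G(s) = 5·6 / 2574 = 5/429.
e_ss = 10/K_v = 10/(5/429) = 858.

858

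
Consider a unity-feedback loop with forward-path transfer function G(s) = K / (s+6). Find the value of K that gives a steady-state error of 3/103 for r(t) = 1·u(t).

System type = 0 (no poles at s=0).
K_p = lim_{s→0} G(s) = K / (6) = (1/6)·K.
e_ss = 1/(1 + K_p) = 3/103 ⇒ 1 + (1/6)·K = 103/3 ⇒ K = 200.

200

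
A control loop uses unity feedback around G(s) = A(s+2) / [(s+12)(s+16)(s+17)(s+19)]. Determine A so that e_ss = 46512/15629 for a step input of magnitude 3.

The open loop has no poles at the origin → type 0 system.
K_p = lim_{s→0} G(s) = A·2 / (12·16·17·19) = (1/31008)·A.
e_ss = 3/(1 + K_p) = 46512/15629 ⇒ 1 + (1/31008)·A = 15629/15504 ⇒ A = 250.

250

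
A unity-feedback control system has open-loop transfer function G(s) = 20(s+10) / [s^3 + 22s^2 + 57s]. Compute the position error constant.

K_p = lim_{s→0} G(s); with 1 pole at the origin the limit diverges, so K_p = ∞.

infinity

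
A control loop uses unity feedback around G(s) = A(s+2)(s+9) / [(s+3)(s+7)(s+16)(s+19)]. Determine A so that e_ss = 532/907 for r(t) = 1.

250

The open loop has no poles at the origin → type 0 system.
K_p = lim_{s→0} G(s) = A·2·9 / (3·7·16·19) = (3/1064)·A.
e_ss = 1/(1 + K_p) = 532/907 ⇒ 1 + (3/1064)·A = 907/532 ⇒ A = 250.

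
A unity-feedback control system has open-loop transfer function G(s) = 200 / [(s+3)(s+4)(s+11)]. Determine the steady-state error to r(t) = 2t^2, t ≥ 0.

infinity

The open loop has no poles at the origin → type 0 system.
K_a = lim_{s→0} s^2·G(s) = 0; the steady-state error to this parabolic input grows without bound.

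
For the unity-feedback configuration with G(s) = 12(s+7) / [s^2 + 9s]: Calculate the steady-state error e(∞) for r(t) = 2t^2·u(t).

The denominator has no term below 9s — 1 pole at s=0, type 1.
For a type-1 system K_a = 0, so e_ss to a parabolic input is unbounded.

infinity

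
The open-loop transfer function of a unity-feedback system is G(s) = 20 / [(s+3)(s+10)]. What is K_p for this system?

2/3

G(s) has no factors of s in the denominator, so the system is type 0.
K_p = lim_{s→0} G(s) = 20 / (3·10) = 2/3.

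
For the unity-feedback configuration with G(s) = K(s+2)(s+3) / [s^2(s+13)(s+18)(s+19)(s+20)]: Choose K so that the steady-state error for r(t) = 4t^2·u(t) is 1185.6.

100

The open loop has two poles at the origin → type 2 system.
K_a = lim_{s→0} s^2·G(s) = K·2·3 / (13·18·19·20) = (1/14820)·K.
e_ss = 8/K_a = 1185.6 ⇒ K_a = 5/741 ⇒ K = (5/741)/(1/14820) = 100.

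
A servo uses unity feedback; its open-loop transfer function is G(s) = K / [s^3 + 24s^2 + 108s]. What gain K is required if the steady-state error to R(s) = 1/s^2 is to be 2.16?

Lowest-order denominator term is 108s, so the open loop has 1 pole at the origin → type 1 system.
K_v = lim_{s→0} s·G(s) = K / 108 = (1/108)·K.
e_ss = 1/K_v = 2.16 ⇒ K_v = 25/54 ⇒ K = (25/54)/(1/108) = 50.

50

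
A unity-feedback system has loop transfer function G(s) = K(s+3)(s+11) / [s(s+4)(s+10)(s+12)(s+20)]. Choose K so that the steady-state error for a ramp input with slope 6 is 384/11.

50

The open loop has one pole at the origin → type 1 system.
K_v = lim_{s→0} s·G(s) = K·3·11 / (4·10·12·20) = (11/3200)·K.
e_ss = 6/K_v = 384/11 ⇒ K_v = 11/64 ⇒ K = (11/64)/(11/3200) = 50.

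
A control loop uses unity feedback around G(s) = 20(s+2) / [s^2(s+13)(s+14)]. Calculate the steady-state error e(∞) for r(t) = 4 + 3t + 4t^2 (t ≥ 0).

System type = 2 (two poles at s=0). Treating each term separately:
  • 4: tracked with zero error.
  • 3t: tracked with zero error.
  • 4t^2: e_ss = 8/K_a with K_a=20/91 → 36.4.
Total e_ss = 36.4.

36.4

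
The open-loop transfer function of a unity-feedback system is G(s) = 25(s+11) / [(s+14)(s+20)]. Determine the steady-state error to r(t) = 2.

The open loop has no poles at the origin → type 0 system.
K_p = lim_{s→0} G(s) = 25·11 / (14·20) = 55/56.
e_ss = 2/(1 + K_p) = 2/(111/56) = 112/111.

112/111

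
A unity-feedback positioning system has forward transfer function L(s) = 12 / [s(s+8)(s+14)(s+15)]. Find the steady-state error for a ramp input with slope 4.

One free integrator in L(s): this is a type 1 system.
K_v = lim_{s→0} s·L(s) = 12 / (8·14·15) = 1/140.
e_ss = 4/K_v = 4/(1/140) = 560.

560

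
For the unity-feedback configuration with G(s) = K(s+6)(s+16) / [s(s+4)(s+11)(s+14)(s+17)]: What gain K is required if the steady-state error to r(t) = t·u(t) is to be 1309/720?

60

The open loop has one pole at the origin → type 1 system.
K_v = lim_{s→0} s·G(s) = K·6·16 / (4·11·14·17) = (12/1309)·K.
e_ss = 1/K_v = 1309/720 ⇒ K_v = 720/1309 ⇒ K = (720/1309)/(12/1309) = 60.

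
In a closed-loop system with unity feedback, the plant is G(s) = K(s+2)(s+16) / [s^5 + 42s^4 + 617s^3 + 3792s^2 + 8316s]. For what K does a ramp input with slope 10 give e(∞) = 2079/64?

80

Lowest-order denominator term is 8316s, so the open loop has 1 pole at the origin → type 1 system.
K_v = lim_{s→0} s·G(s) = K·2·16 / 8316 = (8/2079)·K.
e_ss = 10/K_v = 2079/64 ⇒ K_v = 640/2079 ⇒ K = (640/2079)/(8/2079) = 80.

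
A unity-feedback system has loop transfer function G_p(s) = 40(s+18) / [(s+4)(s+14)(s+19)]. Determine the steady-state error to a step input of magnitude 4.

532/223

No free integrators in G_p(s): this is a type 0 system.
K_p = lim_{s→0} G_p(s) = 40·18 / (4·14·19) = 90/133.
e_ss = 4/(1 + K_p) = 4/(223/133) = 532/223.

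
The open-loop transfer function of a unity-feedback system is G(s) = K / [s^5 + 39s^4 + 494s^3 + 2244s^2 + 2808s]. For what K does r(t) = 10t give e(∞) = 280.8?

The denominator has no term below 2808s — 1 pole at s=0, type 1.
K_v = lim_{s→0} s·G(s) = K / 2808 = (1/2808)·K.
e_ss = 10/K_v = 280.8 ⇒ K_v = 25/702 ⇒ K = (25/702)/(1/2808) = 100.

100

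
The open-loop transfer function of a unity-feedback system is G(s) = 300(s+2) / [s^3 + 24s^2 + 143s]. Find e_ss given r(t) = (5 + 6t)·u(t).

1.43

Factoring s from the denominator leaves a polynomial with constant term 143, so the system is type 1. By superposition:
  • 5: tracked with zero error.
  • 6t: e_ss = 6/K_v with K_v=600/143 → 1.43.
Total e_ss = 1.43.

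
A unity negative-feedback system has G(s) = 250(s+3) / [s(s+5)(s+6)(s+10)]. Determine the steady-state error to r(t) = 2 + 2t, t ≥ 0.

System type = 1 (one pole at s=0). Taking each input component in turn:
  • 2: tracked with zero error.
  • 2t: e_ss = 2/K_v with K_v=2.5 → 0.8.
Total e_ss = 0.8.

0.8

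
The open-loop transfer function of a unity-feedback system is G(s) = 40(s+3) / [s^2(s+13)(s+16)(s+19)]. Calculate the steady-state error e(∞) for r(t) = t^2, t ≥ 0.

G(s) has two factors of s in the denominator, so the system is type 2.
K_a = lim_{s→0} s^2·G(s) = 40·3 / (13·16·19) = 15/494.
r(t) = t^2 gives R(s) = 2/s^3.
e_ss = 2/K_a = 2/(15/494) = 988/15.

988/15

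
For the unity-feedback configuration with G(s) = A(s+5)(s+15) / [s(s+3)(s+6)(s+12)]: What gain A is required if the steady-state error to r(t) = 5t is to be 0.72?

G(s) has one factor of s in the denominator, so the system is type 1.
K_v = lim_{s→0} s·G(s) = A·5·15 / (3·6·12) = (25/72)·A.
e_ss = 5/K_v = 0.72 ⇒ K_v = 125/18 ⇒ A = (125/18)/(25/72) = 20.

20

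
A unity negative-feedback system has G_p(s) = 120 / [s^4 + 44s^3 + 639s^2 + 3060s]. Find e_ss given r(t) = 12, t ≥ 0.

0

Factoring s from the denominator leaves a polynomial with constant term 3060, so the system is type 1.
K_p = ∞ for a type-1 system; e_ss to a step is zero.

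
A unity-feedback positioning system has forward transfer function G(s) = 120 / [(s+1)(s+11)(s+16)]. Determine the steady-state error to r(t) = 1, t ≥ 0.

The open loop has no poles at the origin → type 0 system.
K_p = lim_{s→0} G(s) = 120 / (1·11·16) = 15/22.
e_ss = 1/(1 + K_p) = 1/(37/22) = 22/37.

22/37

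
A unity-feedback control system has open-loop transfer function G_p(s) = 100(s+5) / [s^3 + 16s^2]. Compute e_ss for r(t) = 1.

0

The denominator has no term below 16s^2 — 2 poles at s=0, type 2.
K_p = ∞ for a type-2 system; e_ss to a step is zero.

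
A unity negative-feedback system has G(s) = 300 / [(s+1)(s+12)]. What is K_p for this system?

System type = 0 (no poles at s=0).
K_p = lim_{s→0} G(s) = 300 / (1·12) = 25.

25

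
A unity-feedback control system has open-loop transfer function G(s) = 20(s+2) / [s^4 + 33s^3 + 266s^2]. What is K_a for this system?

The denominator has no term below 266s^2 — 2 poles at s=0, type 2.
K_a = lim_{s→0} s^2·G(s) = 20·2 / 266 = 20/133.

20/133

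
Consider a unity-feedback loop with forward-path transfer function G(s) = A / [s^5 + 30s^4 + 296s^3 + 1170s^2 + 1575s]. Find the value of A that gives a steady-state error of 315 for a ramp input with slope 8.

Factoring s from the denominator leaves a polynomial with constant term 1575, so the system is type 1.
K_v = lim_{s→0} s·G(s) = A / 1575 = (1/1575)·A.
e_ss = 8/K_v = 315 ⇒ K_v = 8/315 ⇒ A = (8/315)/(1/1575) = 40.

40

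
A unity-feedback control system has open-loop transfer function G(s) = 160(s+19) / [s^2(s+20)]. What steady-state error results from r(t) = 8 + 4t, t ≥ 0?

0

G(s) has two factors of s in the denominator, so the system is type 2. Taking each input component in turn:
  • 8: tracked with zero error.
  • 4t: tracked with zero error.
Total e_ss = 0.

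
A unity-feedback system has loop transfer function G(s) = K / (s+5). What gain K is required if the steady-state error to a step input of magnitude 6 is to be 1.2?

20

System type = 0 (no poles at s=0).
K_p = lim_{s→0} G(s) = K / (5) = 0.2·K.
e_ss = 6/(1 + K_p) = 1.2 ⇒ 1 + 0.2·K = 5 ⇒ K = 20.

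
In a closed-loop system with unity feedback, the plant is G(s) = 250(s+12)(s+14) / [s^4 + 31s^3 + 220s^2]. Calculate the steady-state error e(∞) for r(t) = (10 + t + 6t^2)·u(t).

11/175

The denominator has no term below 220s^2 — 2 poles at s=0, type 2. Treating each term separately:
  • 10: tracked with zero error.
  • t: tracked with zero error.
  • 6t^2: e_ss = 12/K_a with K_a=2100/11 → 11/175.
Total e_ss = 11/175.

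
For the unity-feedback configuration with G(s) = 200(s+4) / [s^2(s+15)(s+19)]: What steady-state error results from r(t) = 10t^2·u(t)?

7.125

The open loop has two poles at the origin → type 2 system.
K_a = lim_{s→0} s^2·G(s) = 200·4 / (15·19) = 160/57.
r(t) = 10t^2 gives R(s) = 20/s^3.
e_ss = 20/K_a = 20/(160/57) = 7.125.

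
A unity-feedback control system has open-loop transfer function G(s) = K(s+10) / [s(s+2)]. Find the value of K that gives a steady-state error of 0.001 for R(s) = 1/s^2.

System type = 1 (one pole at s=0).
K_v = lim_{s→0} s·G(s) = K·10 / (2) = 5·K.
e_ss = 1/K_v = 0.001 ⇒ K_v = 1000 ⇒ K = 1000/5 = 200.

200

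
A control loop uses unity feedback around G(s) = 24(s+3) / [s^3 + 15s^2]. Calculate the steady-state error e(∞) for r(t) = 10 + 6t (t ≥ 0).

0

Factoring s^2 from the denominator leaves a polynomial with constant term 15, so the system is type 2. Treating each term separately:
  • 10: tracked with zero error.
  • 6t: tracked with zero error.
Total e_ss = 0.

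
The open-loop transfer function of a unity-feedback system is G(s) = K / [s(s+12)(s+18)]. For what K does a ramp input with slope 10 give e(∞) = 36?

The open loop has one pole at the origin → type 1 system.
K_v = lim_{s→0} s·G(s) = K / (12·18) = (1/216)·K.
e_ss = 10/K_v = 36 ⇒ K_v = 5/18 ⇒ K = (5/18)/(1/216) = 60.

60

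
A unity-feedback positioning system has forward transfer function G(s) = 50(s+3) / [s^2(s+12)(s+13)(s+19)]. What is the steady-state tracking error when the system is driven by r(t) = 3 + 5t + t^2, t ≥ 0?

System type = 2 (two poles at s=0). Taking each input component in turn:
  • 3: tracked with zero error.
  • 5t: tracked with zero error.
  • t^2: e_ss = 2/K_a with K_a=25/494 → 39.52.
Total e_ss = 39.52.

39.52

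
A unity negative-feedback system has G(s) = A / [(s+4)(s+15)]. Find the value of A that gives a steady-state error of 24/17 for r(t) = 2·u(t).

The open loop has no poles at the origin → type 0 system.
K_p = lim_{s→0} G(s) = A / (4·15) = (1/60)·A.
e_ss = 2/(1 + K_p) = 24/17 ⇒ 1 + (1/60)·A = 17/12 ⇒ A = 25.

25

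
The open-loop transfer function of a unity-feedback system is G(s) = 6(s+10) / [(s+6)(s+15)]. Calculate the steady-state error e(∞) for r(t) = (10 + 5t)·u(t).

infinity

No free integrators in G(s): this is a type 0 system. Treating each term separately:
  • 10: e_ss = 10/(1+K_p) with K_p=2/3 → 6.
  • 5t: a type-0 system cannot track it, e_ss → ∞.
The unbounded component dominates.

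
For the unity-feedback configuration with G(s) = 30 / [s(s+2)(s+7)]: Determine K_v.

System type = 1 (one pole at s=0).
K_v = lim_{s→0} s·G(s) = 30 / (2·7) = 15/7.

15/7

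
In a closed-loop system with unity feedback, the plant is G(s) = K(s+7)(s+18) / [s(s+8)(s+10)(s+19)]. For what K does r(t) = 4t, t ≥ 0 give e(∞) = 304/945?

The open loop has one pole at the origin → type 1 system.
K_v = lim_{s→0} s·G(s) = K·7·18 / (8·10·19) = (63/760)·K.
e_ss = 4/K_v = 304/945 ⇒ K_v = 945/76 ⇒ K = (945/76)/(63/760) = 150.

150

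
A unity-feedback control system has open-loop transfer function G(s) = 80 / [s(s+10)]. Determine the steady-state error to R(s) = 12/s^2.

The open loop has one pole at the origin → type 1 system.
K_v = lim_{s→0} s·G(s) = 80 / (10) = 8.
e_ss = 12/K_v = 12/8 = 1.5.

1.5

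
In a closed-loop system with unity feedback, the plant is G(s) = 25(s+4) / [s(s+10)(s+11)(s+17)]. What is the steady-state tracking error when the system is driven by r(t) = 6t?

112.2

The open loop has one pole at the origin → type 1 system.
K_v = lim_{s→0} s·G(s) = 25·4 / (10·11·17) = 10/187.
e_ss = 6/K_v = 6/(10/187) = 112.2.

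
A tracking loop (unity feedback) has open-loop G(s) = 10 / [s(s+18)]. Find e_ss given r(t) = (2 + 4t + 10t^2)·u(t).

infinity

G(s) has one factor of s in the denominator, so the system is type 1. Taking each input component in turn:
  • 2: tracked with zero error.
  • 4t: e_ss = 4/K_v with K_v=5/9 → 7.2.
  • 10t^2: a type-1 system cannot track it, e_ss → ∞.
The unbounded component dominates.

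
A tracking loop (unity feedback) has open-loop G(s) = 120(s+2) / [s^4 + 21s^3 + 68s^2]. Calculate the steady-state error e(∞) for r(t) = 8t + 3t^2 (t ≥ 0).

The denominator has no term below 68s^2 — 2 poles at s=0, type 2. Taking each input component in turn:
  • 8t: tracked with zero error.
  • 3t^2: e_ss = 6/K_a with K_a=60/17 → 1.7.
Total e_ss = 1.7.

1.7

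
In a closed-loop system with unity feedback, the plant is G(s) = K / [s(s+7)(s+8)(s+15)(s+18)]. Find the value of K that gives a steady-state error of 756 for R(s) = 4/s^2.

80

The open loop has one pole at the origin → type 1 system.
K_v = lim_{s→0} s·G(s) = K / (7·8·15·18) = (1/15120)·K.
e_ss = 4/K_v = 756 ⇒ K_v = 1/189 ⇒ K = (1/189)/(1/15120) = 80.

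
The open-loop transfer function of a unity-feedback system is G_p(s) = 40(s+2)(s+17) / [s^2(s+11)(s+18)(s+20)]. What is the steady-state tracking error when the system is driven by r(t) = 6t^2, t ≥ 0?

Two free integrators in G_p(s): this is a type 2 system.
K_a = lim_{s→0} s^2·G_p(s) = 40·2·17 / (11·18·20) = 34/99.
r(t) = 6t^2 gives R(s) = 12/s^3.
e_ss = 12/K_a = 12/(34/99) = 594/17.

594/17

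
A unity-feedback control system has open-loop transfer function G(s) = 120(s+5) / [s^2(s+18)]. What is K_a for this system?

Two free integrators in G(s): this is a type 2 system.
K_a = lim_{s→0} s^2·G(s) = 120·5 / (18) = 100/3.

100/3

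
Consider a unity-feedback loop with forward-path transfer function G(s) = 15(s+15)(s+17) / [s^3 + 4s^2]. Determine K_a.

The denominator has no term below 4s^2 — 2 poles at s=0, type 2.
K_a = lim_{s→0} s^2·G(s) = 15·15·17 / 4 = 956.25.

956.25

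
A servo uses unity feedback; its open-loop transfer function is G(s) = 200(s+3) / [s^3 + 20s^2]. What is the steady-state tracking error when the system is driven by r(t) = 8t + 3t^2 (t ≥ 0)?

0.2

Lowest-order denominator term is 20s^2, so the open loop has 2 poles at the origin → type 2 system. Treating each term separately:
  • 8t: tracked with zero error.
  • 3t^2: e_ss = 6/K_a with K_a=30 → 0.2.
Total e_ss = 0.2.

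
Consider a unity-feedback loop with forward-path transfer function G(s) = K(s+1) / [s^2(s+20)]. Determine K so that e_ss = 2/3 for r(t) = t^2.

System type = 2 (two poles at s=0).
K_a = lim_{s→0} s^2·G(s) = K·1 / (20) = 0.05·K.
e_ss = 2/K_a = 2/3 ⇒ K_a = 3 ⇒ K = 3/0.05 = 60.

60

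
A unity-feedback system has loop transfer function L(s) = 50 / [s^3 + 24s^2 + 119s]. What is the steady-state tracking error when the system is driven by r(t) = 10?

0

Lowest-order denominator term is 119s, so the open loop has 1 pole at the origin → type 1 system.
A type-1 system has K_p = ∞, so it tracks a step input with zero steady-state error.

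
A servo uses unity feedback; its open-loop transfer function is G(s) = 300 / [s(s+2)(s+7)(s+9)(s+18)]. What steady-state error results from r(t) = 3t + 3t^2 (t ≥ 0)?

One free integrator in G(s): this is a type 1 system. Treating each term separately:
  • 3t: e_ss = 3/K_v with K_v=25/189 → 22.68.
  • 3t^2: a type-1 system cannot track it, e_ss → ∞.
The unbounded component dominates.

infinity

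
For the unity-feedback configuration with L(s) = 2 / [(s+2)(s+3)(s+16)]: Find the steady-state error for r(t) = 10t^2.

System type = 0 (no poles at s=0).
For a type-0 system K_a = 0, so e_ss to a parabolic input is unbounded.

infinity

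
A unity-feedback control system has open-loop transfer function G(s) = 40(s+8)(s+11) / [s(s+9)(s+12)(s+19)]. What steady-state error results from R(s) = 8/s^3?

System type = 1 (one pole at s=0).
For a type-1 system K_a = 0, so e_ss to a parabolic input is unbounded.

infinity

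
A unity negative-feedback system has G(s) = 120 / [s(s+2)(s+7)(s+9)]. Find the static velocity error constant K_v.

One free integrator in G(s): this is a type 1 system.
K_v = lim_{s→0} s·G(s) = 120 / (2·7·9) = 20/21.

20/21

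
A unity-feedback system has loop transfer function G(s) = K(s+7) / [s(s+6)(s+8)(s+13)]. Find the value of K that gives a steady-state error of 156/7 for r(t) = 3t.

12

The open loop has one pole at the origin → type 1 system.
K_v = lim_{s→0} s·G(s) = K·7 / (6·8·13) = (7/624)·K.
e_ss = 3/K_v = 156/7 ⇒ K_v = 7/52 ⇒ K = (7/52)/(7/624) = 12.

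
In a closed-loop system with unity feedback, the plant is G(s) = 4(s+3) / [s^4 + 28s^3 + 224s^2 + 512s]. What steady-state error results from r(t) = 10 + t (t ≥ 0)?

128/3

Lowest-order denominator term is 512s, so the open loop has 1 pole at the origin → type 1 system. Treating each term separately:
  • 10: tracked with zero error.
  • t: e_ss = 1/K_v with K_v=3/128 → 128/3.
Total e_ss = 128/3.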